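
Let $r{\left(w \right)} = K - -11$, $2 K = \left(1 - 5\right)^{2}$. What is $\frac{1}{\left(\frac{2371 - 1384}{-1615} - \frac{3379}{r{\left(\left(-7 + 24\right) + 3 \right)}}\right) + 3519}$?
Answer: $\frac{1615}{5394983} \approx 0.00029935$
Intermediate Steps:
$K = 8$ ($K = \frac{\left(1 - 5\right)^{2}}{2} = \frac{\left(-4\right)^{2}}{2} = \frac{1}{2} \cdot 16 = 8$)
$r{\left(w \right)} = 19$ ($r{\left(w \right)} = 8 - -11 = 8 + 11 = 19$)
$\frac{1}{\left(\frac{2371 - 1384}{-1615} - \frac{3379}{r{\left(\left(-7 + 24\right) + 3 \right)}}\right) + 3519} = \frac{1}{\left(\frac{2371 - 1384}{-1615} - \frac{3379}{19}\right) + 3519} = \frac{1}{\left(\left(2371 - 1384\right) \left(- \frac{1}{1615}\right) - \frac{3379}{19}\right) + 3519} = \frac{1}{\left(987 \left(- \frac{1}{1615}\right) - \frac{3379}{19}\right) + 3519} = \frac{1}{\left(- \frac{987}{1615} - \frac{3379}{19}\right) + 3519} = \frac{1}{- \frac{288202}{1615} + 3519} = \frac{1}{\frac{5394983}{1615}} = \frac{1615}{5394983}$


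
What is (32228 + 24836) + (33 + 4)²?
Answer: 58433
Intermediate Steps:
(32228 + 24836) + (33 + 4)² = 57064 + 37² = 57064 + 1369 = 58433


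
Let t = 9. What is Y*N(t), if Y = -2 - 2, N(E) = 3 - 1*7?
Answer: 16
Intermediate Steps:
N(E) = -4 (N(E) = 3 - 7 = -4)
Y = -4
Y*N(t) = -4*(-4) = 16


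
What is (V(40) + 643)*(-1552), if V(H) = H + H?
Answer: -1122096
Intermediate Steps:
V(H) = 2*H
(V(40) + 643)*(-1552) = (2*40 + 643)*(-1552) = (80 + 643)*(-1552) = 723*(-1552) = -1122096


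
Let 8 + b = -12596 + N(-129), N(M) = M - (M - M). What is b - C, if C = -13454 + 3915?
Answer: -3194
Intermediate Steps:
C = -9539
N(M) = M (N(M) = M - 1*0 = M + 0 = M)
b = -12733 (b = -8 + (-12596 - 129) = -8 - 12725 = -12733)
b - C = -12733 - 1*(-9539) = -12733 + 9539 = -3194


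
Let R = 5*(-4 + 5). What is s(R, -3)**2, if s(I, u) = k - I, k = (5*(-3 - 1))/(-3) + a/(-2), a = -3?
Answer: 361/36 ≈ 10.028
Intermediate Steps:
R = 5 (R = 5*1 = 5)
k = 49/6 (k = (5*(-3 - 1))/(-3) - 3/(-2) = (5*(-4))*(-1/3) - 3*(-1/2) = -20*(-1/3) + 3/2 = 20/3 + 3/2 = 49/6 ≈ 8.1667)
s(I, u) = 49/6 - I
s(R, -3)**2 = (49/6 - 1*5)**2 = (49/6 - 5)**2 = (19/6)**2 = 361/36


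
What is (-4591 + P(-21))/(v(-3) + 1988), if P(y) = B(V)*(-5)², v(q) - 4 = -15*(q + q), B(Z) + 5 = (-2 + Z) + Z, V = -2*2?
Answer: -2483/1041 ≈ -2.3852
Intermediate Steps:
V = -4
B(Z) = -7 + 2*Z (B(Z) = -5 + ((-2 + Z) + Z) = -5 + (-2 + 2*Z) = -7 + 2*Z)
v(q) = 4 - 30*q (v(q) = 4 - 15*(q + q) = 4 - 30*q)
P(y) = -375 (P(y) = (-7 + 2*(-4))*(-5)² = (-7 - 8)*25 = -15*25 = -375)
(-4591 + P(-21))/(v(-3) + 1988) = (-4591 - 375)/((4 - 30*(-3)) + 1988) = -4966/((4 + 90) + 1988) = -4966/(94 + 1988) = -4966/2082 = -4966*1/2082 = -2483/1041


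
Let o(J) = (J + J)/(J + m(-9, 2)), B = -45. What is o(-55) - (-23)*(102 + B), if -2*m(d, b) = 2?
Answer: 36763/28 ≈ 1313.0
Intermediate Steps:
m(d, b) = -1 (m(d, b) = -½*2 = -1)
o(J) = 2*J/(-1 + J) (o(J) = (J + J)/(J - 1) = (2*J)/(-1 + J) = 2*J/(-1 + J))
o(-55) - (-23)*(102 + B) = 2*(-55)/(-1 - 55) - (-23)*(102 - 45) = 2*(-55)/(-56) - (-23)*57 = 2*(-55)*(-1/56) - 1*(-1311) = 55/28 + 1311 = 36763/28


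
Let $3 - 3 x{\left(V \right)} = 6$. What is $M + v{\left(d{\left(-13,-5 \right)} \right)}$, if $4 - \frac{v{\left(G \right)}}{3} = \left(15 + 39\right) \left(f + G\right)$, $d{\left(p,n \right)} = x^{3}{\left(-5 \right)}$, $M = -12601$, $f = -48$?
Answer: $-4651$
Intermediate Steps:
$x{\left(V \right)} = -1$ ($x{\left(V \right)} = 1 - 2 = -1$)
$d{\left(p,n \right)} = -1$ ($d{\left(p,n \right)} = \left(-1\right)^{3} = -1$)
$v{\left(G \right)} = 7788 - 162 G$ ($v{\left(G \right)} = 12 - 3 \left(15 + 39\right) \left(-48 + G\right) = 12 - 3 \cdot 54 \left(-48 + G\right) = 12 - 3 \left(-2592 + 54 G\right) = 12 - \left(-7776 + 162 G\right) = 7788 - 162 G$)
$M + v{\left(d{\left(-13,-5 \right)} \right)} = -12601 + \left(7788 - -162\right) = -12601 + \left(7788 + 162\right) = -12601 + 7950 = -4651$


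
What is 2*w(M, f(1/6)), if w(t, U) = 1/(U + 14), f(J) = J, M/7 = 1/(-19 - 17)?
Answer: 12/85 ≈ 0.14118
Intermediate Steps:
M = -7/36 (M = 7/(-19 - 17) = 7/(-36) = 7*(-1/36) = -7/36 ≈ -0.19444)
w(t, U) = 1/(14 + U)
2*w(M, f(1/6)) = 2/(14 + 1/6) = 2/(14 + ⅙) = 2/(85/6) = 2*(6/85) = 12/85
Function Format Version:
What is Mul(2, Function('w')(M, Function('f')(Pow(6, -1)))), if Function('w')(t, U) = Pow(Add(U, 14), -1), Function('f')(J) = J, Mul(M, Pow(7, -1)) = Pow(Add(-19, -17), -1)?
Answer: Rational(12, 85) ≈ 0.14118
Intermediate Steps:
M = Rational(-7, 36) (M = Mul(7, Pow(Add(-19, -17), -1)) = Mul(7, Pow(-36, -1)) = Mul(7, Rational(-1, 36)) = Rational(-7, 36) ≈ -0.19444)
Function('w')(t, U) = Pow(Add(14, U), -1)
Mul(2, Function('w')(M, Function('f')(Pow(6, -1)))) = Mul(2, Pow(Add(14, Pow(6, -1)), -1)) = Mul(2, Pow(Add(14, Rational(1, 6)), -1)) = Mul(2, Pow(Rational(85, 6), -1)) = Mul(2, Rational(6, 85)) = Rational(12, 85)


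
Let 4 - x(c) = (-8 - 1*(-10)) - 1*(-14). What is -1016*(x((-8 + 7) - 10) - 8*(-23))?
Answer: -174752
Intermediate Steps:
x(c) = -12 (x(c) = 4 - ((-8 - 1*(-10)) - 1*(-14)) = 4 - ((-8 + 10) + 14) = 4 - (2 + 14) = 4 - 1*16 = 4 - 16 = -12)
-1016*(x((-8 + 7) - 10) - 8*(-23)) = -1016*(-12 - 8*(-23)) = -1016*(-12 + 184) = -1016*172 = -174752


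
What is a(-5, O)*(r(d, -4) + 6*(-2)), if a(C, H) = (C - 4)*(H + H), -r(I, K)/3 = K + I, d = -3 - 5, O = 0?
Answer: 0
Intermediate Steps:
d = -8
r(I, K) = -3*I - 3*K (r(I, K) = -3*(K + I) = -3*(I + K) = -3*I - 3*K)
a(C, H) = 2*H*(-4 + C) (a(C, H) = (-4 + C)*(2*H) = 2*H*(-4 + C))
a(-5, O)*(r(d, -4) + 6*(-2)) = (2*0*(-4 - 5))*((-3*(-8) - 3*(-4)) + 6*(-2)) = (2*0*(-9))*((24 + 12) - 12) = 0*(36 - 12) = 0*24 = 0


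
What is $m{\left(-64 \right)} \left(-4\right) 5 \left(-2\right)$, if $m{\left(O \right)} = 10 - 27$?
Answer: $-680$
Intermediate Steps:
$m{\left(O \right)} = -17$
$m{\left(-64 \right)} \left(-4\right) 5 \left(-2\right) = - 17 \left(-4\right) 5 \left(-2\right) = - 17 \left(\left(-20\right) \left(-2\right)\right) = \left(-17\right) 40 = -680$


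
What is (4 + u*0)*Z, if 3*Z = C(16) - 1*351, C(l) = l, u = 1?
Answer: -1340/3 ≈ -446.67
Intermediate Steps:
Z = -335/3 (Z = (16 - 1*351)/3 = (16 - 351)/3 = (1/3)*(-335) = -335/3 ≈ -111.67)
(4 + u*0)*Z = (4 + 1*0)*(-335/3) = (4 + 0)*(-335/3) = 4*(-335/3) = -1340/3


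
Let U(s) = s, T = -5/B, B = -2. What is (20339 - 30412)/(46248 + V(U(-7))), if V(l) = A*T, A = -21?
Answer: -20146/92391 ≈ -0.21805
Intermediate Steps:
T = 5/2 (T = -5/(-2) = -5*(-½) = 5/2 ≈ 2.5000)
V(l) = -105/2 (V(l) = -21*5/2 = -105/2)
(20339 - 30412)/(46248 + V(U(-7))) = (20339 - 30412)/(46248 - 105/2) = -10073/92391/2 = -10073*2/92391 = -20146/92391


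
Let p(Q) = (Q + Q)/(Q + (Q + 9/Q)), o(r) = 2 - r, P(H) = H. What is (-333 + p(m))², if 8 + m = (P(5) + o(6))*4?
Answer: 185531641/1681 ≈ 1.1037e+5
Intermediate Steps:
m = -4 (m = -8 + (5 + (2 - 1*6))*4 = -8 + (5 + (2 - 6))*4 = -8 + (5 - 4)*4 = -8 + 1*4 = -8 + 4 = -4)
p(Q) = 2*Q/(2*Q + 9/Q) (p(Q) = (2*Q)/(2*Q + 9/Q) = 2*Q/(2*Q + 9/Q))
(-333 + p(m))² = (-333 + 2*(-4)²/(9 + 2*(-4)²))² = (-333 + 2*16/(9 + 2*16))² = (-333 + 2*16/(9 + 32))² = (-333 + 2*16/41)² = (-333 + 2*16*(1/41))² = (-333 + 32/41)² = (-13621/41)² = 185531641/1681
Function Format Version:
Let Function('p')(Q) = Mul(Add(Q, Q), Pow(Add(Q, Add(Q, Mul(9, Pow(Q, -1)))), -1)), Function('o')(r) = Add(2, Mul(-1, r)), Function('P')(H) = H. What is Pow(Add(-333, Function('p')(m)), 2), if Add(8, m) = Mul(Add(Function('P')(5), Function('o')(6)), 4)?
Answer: Rational(185531641, 1681) ≈ 1.1037e+5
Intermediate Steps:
m = -4 (m = Add(-8, Mul(Add(5, Add(2, Mul(-1, 6))), 4)) = Add(-8, Mul(Add(5, Add(2, -6)), 4)) = Add(-8, Mul(Add(5, -4), 4)) = Add(-8, Mul(1, 4)) = Add(-8, 4) = -4)
Function('p')(Q) = Mul(2, Q, Pow(Add(Mul(2, Q), Mul(9, Pow(Q, -1))), -1)) (Function('p')(Q) = Mul(Mul(2, Q), Pow(Add(Mul(2, Q), Mul(9, Pow(Q, -1))), -1)) = Mul(2, Q, Pow(Add(Mul(2, Q), Mul(9, Pow(Q, -1))), -1)))
Pow(Add(-333, Function('p')(m)), 2) = Pow(Add(-333, Mul(2, Pow(-4, 2), Pow(Add(9, Mul(2, Pow(-4, 2))), -1))), 2) = Pow(Add(-333, Mul(2, 16, Pow(Add(9, Mul(2, 16)), -1))), 2) = Pow(Add(-333, Mul(2, 16, Pow(Add(9, 32), -1))), 2) = Pow(Add(-333, Mul(2, 16, Pow(41, -1))), 2) = Pow(Add(-333, Mul(2, 16, Rational(1, 41))), 2) = Pow(Add(-333, Rational(32, 41)), 2) = Pow(Rational(-13621, 41), 2) = Rational(185531641, 1681)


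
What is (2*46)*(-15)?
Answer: -1380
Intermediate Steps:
(2*46)*(-15) = 92*(-15) = -1380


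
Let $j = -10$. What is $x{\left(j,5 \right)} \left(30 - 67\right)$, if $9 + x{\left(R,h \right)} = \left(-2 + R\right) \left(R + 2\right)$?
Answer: $-3219$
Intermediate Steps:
$x{\left(R,h \right)} = -9 + \left(-2 + R\right) \left(2 + R\right)$ ($x{\left(R,h \right)} = -9 + \left(-2 + R\right) \left(R + 2\right) = -9 + \left(-2 + R\right) \left(2 + R\right)$)
$x{\left(j,5 \right)} \left(30 - 67\right) = \left(-13 + \left(-10\right)^{2}\right) \left(30 - 67\right) = \left(-13 + 100\right) \left(-37\right) = 87 \left(-37\right) = -3219$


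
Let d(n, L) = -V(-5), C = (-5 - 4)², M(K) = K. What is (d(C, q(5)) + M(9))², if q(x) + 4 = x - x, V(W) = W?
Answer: 196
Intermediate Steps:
q(x) = -4 (q(x) = -4 + (x - x) = -4 + 0 = -4)
C = 81 (C = (-9)² = 81)
d(n, L) = 5 (d(n, L) = -1*(-5) = 5)
(d(C, q(5)) + M(9))² = (5 + 9)² = 14² = 196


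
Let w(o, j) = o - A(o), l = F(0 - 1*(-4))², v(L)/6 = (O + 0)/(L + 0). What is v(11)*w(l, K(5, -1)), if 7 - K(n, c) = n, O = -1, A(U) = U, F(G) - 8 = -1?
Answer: 0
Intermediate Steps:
F(G) = 7 (F(G) = 8 - 1 = 7)
K(n, c) = 7 - n
v(L) = -6/L (v(L) = 6*((-1 + 0)/(L + 0)) = 6*(-1/L) = -6/L)
l = 49 (l = 7² = 49)
w(o, j) = 0 (w(o, j) = o - o = 0)
v(11)*w(l, K(5, -1)) = -6/11*0 = 0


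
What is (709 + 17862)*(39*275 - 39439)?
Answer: -533247694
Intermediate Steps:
(709 + 17862)*(39*275 - 39439) = 18571*(10725 - 39439) = 18571*(-28714) = -533247694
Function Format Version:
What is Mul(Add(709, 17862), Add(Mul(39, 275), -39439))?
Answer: -533247694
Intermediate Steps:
Mul(Add(709, 17862), Add(Mul(39, 275), -39439)) = Mul(18571, Add(10725, -39439)) = Mul(18571, -28714) = -533247694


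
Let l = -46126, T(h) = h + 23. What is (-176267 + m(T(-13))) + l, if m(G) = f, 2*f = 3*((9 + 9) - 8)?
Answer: -222378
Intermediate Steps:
T(h) = 23 + h
f = 15 (f = (3*((9 + 9) - 8))/2 = (3*(18 - 8))/2 = (3*10)/2 = (½)*30 = 15)
m(G) = 15
(-176267 + m(T(-13))) + l = (-176267 + 15) - 46126 = -176252 - 46126 = -222378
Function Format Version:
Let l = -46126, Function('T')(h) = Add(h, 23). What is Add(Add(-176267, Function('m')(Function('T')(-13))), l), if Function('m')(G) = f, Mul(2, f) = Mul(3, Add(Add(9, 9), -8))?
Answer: -222378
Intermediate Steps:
Function('T')(h) = Add(23, h)
f = 15 (f = Mul(Rational(1, 2), Mul(3, Add(Add(9, 9), -8))) = Mul(Rational(1, 2), Mul(3, Add(18, -8))) = Mul(Rational(1, 2), Mul(3, 10)) = Mul(Rational(1, 2), 30) = 15)
Function('m')(G) = 15
Add(Add(-176267, Function('m')(Function('T')(-13))), l) = Add(Add(-176267, 15), -46126) = Add(-176252, -46126) = -222378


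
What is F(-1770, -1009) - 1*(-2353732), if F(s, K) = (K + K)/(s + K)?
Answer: 6541023246/2779 ≈ 2.3537e+6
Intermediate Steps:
F(s, K) = 2*K/(K + s) (F(s, K) = (2*K)/(K + s) = 2*K/(K + s))
F(-1770, -1009) - 1*(-2353732) = 2*(-1009)/(-1009 - 1770) - 1*(-2353732) = 2*(-1009)/(-2779) + 2353732 = 2*(-1009)*(-1/2779) + 2353732 = 2018/2779 + 2353732 = 6541023246/2779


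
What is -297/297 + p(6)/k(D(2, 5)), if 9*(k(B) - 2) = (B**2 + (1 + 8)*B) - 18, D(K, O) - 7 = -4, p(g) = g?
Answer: 1/2 ≈ 0.50000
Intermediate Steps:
D(K, O) = 3 (D(K, O) = 7 - 4 = 3)
k(B) = B + B**2/9 (k(B) = 2 + ((B**2 + (1 + 8)*B) - 18)/9 = 2 + ((B**2 + 9*B) - 18)/9 = 2 + (-18 + B**2 + 9*B)/9 = 2 + (-2 + B + B**2/9) = B + B**2/9)
-297/297 + p(6)/k(D(2, 5)) = -297/297 + 6/(((1/9)*3*(9 + 3))) = -297*1/297 + 6/(((1/9)*3*12)) = -1 + 6/4 = -1 + 6*(1/4) = -1 + 3/2 = 1/2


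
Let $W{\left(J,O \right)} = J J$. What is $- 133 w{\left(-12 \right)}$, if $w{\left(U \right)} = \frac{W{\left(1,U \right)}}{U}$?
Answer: $\frac{133}{12} \approx 11.083$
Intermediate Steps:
$W{\left(J,O \right)} = J^{2}$
$w{\left(U \right)} = \frac{1}{U}$ ($w{\left(U \right)} = \frac{1^{2}}{U} = 1 \frac{1}{U} = \frac{1}{U}$)
$- 133 w{\left(-12 \right)} = - \frac{133}{-12} = \left(-133\right) \left(- \frac{1}{12}\right) = \frac{133}{12}$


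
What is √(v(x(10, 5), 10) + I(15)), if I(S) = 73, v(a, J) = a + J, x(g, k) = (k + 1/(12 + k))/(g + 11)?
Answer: √10608969/357 ≈ 9.1236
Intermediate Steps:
x(g, k) = (k + 1/(12 + k))/(11 + g)
v(a, J) = J + a
√(v(x(10, 5), 10) + I(15)) = √((10 + (1 + 5² + 12*5)/(132 + 11*5 + 12*10 + 10*5)) + 73) = √((10 + (1 + 25 + 60)/(132 + 55 + 120 + 50)) + 73) = √((10 + 86/357) + 73) = √(3656/357 + 73) = √(29717/357) = √10608969/357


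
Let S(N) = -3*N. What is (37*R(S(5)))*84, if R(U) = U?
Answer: -46620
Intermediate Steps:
(37*R(S(5)))*84 = (37*(-3*5))*84 = (37*(-15))*84 = -555*84 = -46620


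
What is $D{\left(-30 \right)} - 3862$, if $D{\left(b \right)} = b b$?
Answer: $-2962$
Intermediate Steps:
$D{\left(b \right)} = b^{2}$
$D{\left(-30 \right)} - 3862 = \left(-30\right)^{2} - 3862 = 900 - 3862 = -2962$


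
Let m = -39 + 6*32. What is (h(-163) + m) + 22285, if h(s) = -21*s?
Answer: 25861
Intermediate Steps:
m = 153 (m = -39 + 192 = 153)
(h(-163) + m) + 22285 = (-21*(-163) + 153) + 22285 = (3423 + 153) + 22285 = 3576 + 22285 = 25861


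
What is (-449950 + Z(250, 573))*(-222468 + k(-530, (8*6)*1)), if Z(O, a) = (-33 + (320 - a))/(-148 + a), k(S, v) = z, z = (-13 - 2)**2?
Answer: 42499314647748/425 ≈ 9.9998e+10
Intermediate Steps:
z = 225 (z = (-15)**2 = 225)
k(S, v) = 225
Z(O, a) = (287 - a)/(-148 + a)
(-449950 + Z(250, 573))*(-222468 + k(-530, (8*6)*1)) = (-449950 + (287 - 1*573)/(-148 + 573))*(-222468 + 225) = (-449950 + (287 - 573)/425)*(-222243) = (-449950 + (1/425)*(-286))*(-222243) = (-449950 - 286/425)*(-222243) = -191229036/425*(-222243) = 42499314647748/425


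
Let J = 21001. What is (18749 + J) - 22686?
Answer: 17064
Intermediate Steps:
(18749 + J) - 22686 = (18749 + 21001) - 22686 = 39750 - 22686 = 17064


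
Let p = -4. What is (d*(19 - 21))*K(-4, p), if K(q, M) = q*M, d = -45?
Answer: 1440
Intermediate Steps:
K(q, M) = M*q
(d*(19 - 21))*K(-4, p) = (-45*(19 - 21))*(-4*(-4)) = -45*(-2)*16 = 90*16 = 1440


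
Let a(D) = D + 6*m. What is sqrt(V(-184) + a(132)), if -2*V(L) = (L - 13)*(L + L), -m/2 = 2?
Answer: 2*I*sqrt(9035) ≈ 190.11*I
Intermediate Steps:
m = -4 (m = -2*2 = -4)
a(D) = -24 + D (a(D) = D + 6*(-4) = D - 24 = -24 + D)
V(L) = -L*(-13 + L) (V(L) = -(L - 13)*(L + L)/2 = -(-13 + L)*2*L/2 = -L*(-13 + L))
sqrt(V(-184) + a(132)) = sqrt(-184*(13 - 1*(-184)) + (-24 + 132)) = sqrt(-184*(13 + 184) + 108) = sqrt(-184*197 + 108) = sqrt(-36248 + 108) = sqrt(-36140) = 2*I*sqrt(9035)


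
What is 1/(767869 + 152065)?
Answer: 1/919934 ≈ 1.0870e-6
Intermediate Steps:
1/(767869 + 152065) = 1/919934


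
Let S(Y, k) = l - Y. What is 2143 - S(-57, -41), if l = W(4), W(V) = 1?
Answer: 2085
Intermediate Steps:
l = 1
S(Y, k) = 1 - Y
2143 - S(-57, -41) = 2143 - (1 - 1*(-57)) = 2143 - (1 + 57) = 2143 - 1*58 = 2143 - 58 = 2085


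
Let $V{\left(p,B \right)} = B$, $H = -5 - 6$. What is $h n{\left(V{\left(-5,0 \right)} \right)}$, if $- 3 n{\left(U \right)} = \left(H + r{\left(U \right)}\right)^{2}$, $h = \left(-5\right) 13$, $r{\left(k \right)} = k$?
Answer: $\frac{7865}{3} \approx 2621.7$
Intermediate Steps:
$H = -11$ ($H = -5 - 6 = -11$)
$h = -65$
$n{\left(U \right)} = - \frac{\left(-11 + U\right)^{2}}{3}$
$h n{\left(V{\left(-5,0 \right)} \right)} = - 65 \left(- \frac{\left(-11 + 0\right)^{2}}{3}\right) = - 65 \left(- \frac{\left(-11\right)^{2}}{3}\right) = - 65 \left(\left(- \frac{1}{3}\right) 121\right) = \left(-65\right) \left(- \frac{121}{3}\right) = \frac{7865}{3}$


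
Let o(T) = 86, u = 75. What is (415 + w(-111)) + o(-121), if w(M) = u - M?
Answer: 687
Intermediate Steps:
w(M) = 75 - M
(415 + w(-111)) + o(-121) = (415 + (75 - 1*(-111))) + 86 = (415 + (75 + 111)) + 86 = (415 + 186) + 86 = 601 + 86 = 687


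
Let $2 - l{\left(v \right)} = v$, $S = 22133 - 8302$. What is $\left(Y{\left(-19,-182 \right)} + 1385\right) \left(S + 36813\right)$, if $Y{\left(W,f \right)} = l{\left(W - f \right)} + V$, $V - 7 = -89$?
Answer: $57835448$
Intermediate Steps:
$V = -82$ ($V = 7 - 89 = -82$)
$S = 13831$
$l{\left(v \right)} = 2 - v$
$Y{\left(W,f \right)} = -80 + f - W$ ($Y{\left(W,f \right)} = \left(2 - \left(W - f\right)\right) - 82 = \left(2 + f - W\right) - 82 = -80 + f - W$)
$\left(Y{\left(-19,-182 \right)} + 1385\right) \left(S + 36813\right) = \left(\left(-80 - 182 - -19\right) + 1385\right) \left(13831 + 36813\right) = \left(\left(-80 - 182 + 19\right) + 1385\right) 50644 = \left(-243 + 1385\right) 50644 = 1142 \cdot 50644 = 57835448$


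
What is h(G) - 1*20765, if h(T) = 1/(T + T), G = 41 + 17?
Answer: -2408739/116 ≈ -20765.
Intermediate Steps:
G = 58
h(T) = 1/(2*T)
h(G) - 1*20765 = (½)/58 - 1*20765 = (½)*(1/58) - 20765 = 1/116 - 20765 = -2408739/116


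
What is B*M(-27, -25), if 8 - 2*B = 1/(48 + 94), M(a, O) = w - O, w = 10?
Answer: 39725/284 ≈ 139.88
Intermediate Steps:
M(a, O) = 10 - O
B = 1135/284 (B = 4 - 1/(2*(48 + 94)) = 4 - ½/142 = 4 - ½*1/142 = 4 - 1/284 = 1135/284 ≈ 3.9965)
B*M(-27, -25) = 1135*(10 - 1*(-25))/284 = 1135*(10 + 25)/284 = (1135/284)*35 = 39725/284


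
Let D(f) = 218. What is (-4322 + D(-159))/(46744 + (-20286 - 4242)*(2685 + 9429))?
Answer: 513/37135681 ≈ 1.3814e-5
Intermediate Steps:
(-4322 + D(-159))/(46744 + (-20286 - 4242)*(2685 + 9429)) = (-4322 + 218)/(46744 + (-20286 - 4242)*(2685 + 9429)) = -4104/(46744 - 24528*12114) = -4104/(46744 - 297132192) = -4104/(-297085448) = -4104*(-1/297085448) = 513/37135681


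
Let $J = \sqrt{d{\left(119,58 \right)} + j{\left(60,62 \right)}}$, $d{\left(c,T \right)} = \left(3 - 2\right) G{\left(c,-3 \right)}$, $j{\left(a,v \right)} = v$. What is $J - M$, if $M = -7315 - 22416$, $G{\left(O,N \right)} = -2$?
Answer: $29731 + 2 \sqrt{15} \approx 29739.0$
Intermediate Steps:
$d{\left(c,T \right)} = -2$ ($d{\left(c,T \right)} = \left(3 - 2\right) \left(-2\right) = 1 \left(-2\right) = -2$)
$J = 2 \sqrt{15}$ ($J = \sqrt{-2 + 62} = \sqrt{60} = 2 \sqrt{15} \approx 7.746$)
$M = -29731$
$J - M = 2 \sqrt{15} - -29731 = 2 \sqrt{15} + 29731 = 29731 + 2 \sqrt{15}$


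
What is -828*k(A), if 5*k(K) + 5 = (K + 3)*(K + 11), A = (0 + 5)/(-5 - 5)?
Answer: -3519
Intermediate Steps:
A = -½ (A = 5/(-10) = 5*(-⅒) = -½ ≈ -0.50000)
k(K) = -1 + (3 + K)*(11 + K)/5 (k(K) = -1 + ((K + 3)*(K + 11))/5 = -1 + ((3 + K)*(11 + K))/5 = -1 + (3 + K)*(11 + K)/5)
-828*k(A) = -828*(28/5 + (-½)²/5 + (14/5)*(-½)) = -828*(28/5 + (⅕)*(¼) - 7/5) = -828*(28/5 + 1/20 - 7/5) = -828*17/4 = -138*51/2 = -3519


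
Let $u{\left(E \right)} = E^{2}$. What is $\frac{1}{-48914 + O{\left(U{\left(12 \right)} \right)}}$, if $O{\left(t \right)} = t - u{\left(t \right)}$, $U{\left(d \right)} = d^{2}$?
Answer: $- \frac{1}{69506} \approx -1.4387 \cdot 10^{-5}$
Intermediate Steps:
$O{\left(t \right)} = t - t^{2}$
$\frac{1}{-48914 + O{\left(U{\left(12 \right)} \right)}} = \frac{1}{-48914 + 12^{2} \left(1 - 12^{2}\right)} = \frac{1}{-48914 + 144 \left(1 - 144\right)} = \frac{1}{-48914 + 144 \left(-143\right)} = \frac{1}{-48914 - 20592} = \frac{1}{-69506} = - \frac{1}{69506}$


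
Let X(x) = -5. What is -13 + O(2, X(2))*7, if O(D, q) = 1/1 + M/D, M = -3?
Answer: -33/2 ≈ -16.500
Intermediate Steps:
O(D, q) = 1 - 3/D (O(D, q) = 1/1 - 3/D = 1*1 - 3/D = 1 - 3/D)
-13 + O(2, X(2))*7 = -13 + ((-3 + 2)/2)*7 = -13 + ((½)*(-1))*7 = -13 - ½*7 = -13 - 7/2 = -33/2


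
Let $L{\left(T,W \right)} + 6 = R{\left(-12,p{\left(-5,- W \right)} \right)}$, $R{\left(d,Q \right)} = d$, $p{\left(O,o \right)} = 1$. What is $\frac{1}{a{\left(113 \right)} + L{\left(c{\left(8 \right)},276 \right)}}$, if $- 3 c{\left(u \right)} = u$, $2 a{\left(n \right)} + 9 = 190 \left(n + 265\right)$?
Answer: $\frac{2}{71775} \approx 2.7865 \cdot 10^{-5}$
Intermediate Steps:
$a{\left(n \right)} = \frac{50341}{2} + 95 n$ ($a{\left(n \right)} = - \frac{9}{2} + \frac{190 \left(n + 265\right)}{2} = - \frac{9}{2} + \frac{190 \left(265 + n\right)}{2} = - \frac{9}{2} + \frac{50350 + 190 n}{2} = - \frac{9}{2} + \left(25175 + 95 n\right) = \frac{50341}{2} + 95 n$)
$c{\left(u \right)} = - \frac{u}{3}$
$L{\left(T,W \right)} = -18$ ($L{\left(T,W \right)} = -6 - 12 = -18$)
$\frac{1}{a{\left(113 \right)} + L{\left(c{\left(8 \right)},276 \right)}} = \frac{1}{\left(\frac{50341}{2} + 95 \cdot 113\right) - 18} = \frac{1}{\left(\frac{50341}{2} + 10735\right) - 18} = \frac{1}{\frac{71811}{2} - 18} = \frac{1}{\frac{71775}{2}} = \frac{2}{71775}$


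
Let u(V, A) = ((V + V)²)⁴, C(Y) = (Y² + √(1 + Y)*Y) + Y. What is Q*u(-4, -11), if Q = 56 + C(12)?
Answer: 3556769792 + 201326592*√13 ≈ 4.2827e+9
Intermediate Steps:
C(Y) = Y + Y² + Y*√(1 + Y) (C(Y) = (Y² + Y*√(1 + Y)) + Y = Y + Y² + Y*√(1 + Y))
u(V, A) = 256*V⁸ (u(V, A) = ((2*V)²)⁴ = (4*V²)⁴ = 256*V⁸)
Q = 212 + 12*√13 (Q = 56 + 12*(1 + 12 + √(1 + 12)) = 56 + 12*(1 + 12 + √13) = 56 + 12*(13 + √13) = 56 + (156 + 12*√13) = 212 + 12*√13 ≈ 255.27)
Q*u(-4, -11) = (212 + 12*√13)*(256*(-4)⁸) = (212 + 12*√13)*(256*65536) = (212 + 12*√13)*16777216 = 3556769792 + 201326592*√13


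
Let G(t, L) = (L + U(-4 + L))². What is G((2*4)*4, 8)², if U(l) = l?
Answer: 20736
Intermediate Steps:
G(t, L) = (-4 + 2*L)² (G(t, L) = (L + (-4 + L))² = (-4 + 2*L)²)
G((2*4)*4, 8)² = (4*(-2 + 8)²)² = (4*6²)² = (4*36)² = 144² = 20736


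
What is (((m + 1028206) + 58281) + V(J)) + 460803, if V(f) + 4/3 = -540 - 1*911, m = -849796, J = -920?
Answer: 2088125/3 ≈ 6.9604e+5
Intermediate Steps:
V(f) = -4357/3 (V(f) = -4/3 + (-540 - 1*911) = -4/3 + (-540 - 911) = -4/3 - 1451 = -4357/3)
(((m + 1028206) + 58281) + V(J)) + 460803 = (((-849796 + 1028206) + 58281) - 4357/3) + 460803 = ((178410 + 58281) - 4357/3) + 460803 = (236691 - 4357/3) + 460803 = 705716/3 + 460803 = 2088125/3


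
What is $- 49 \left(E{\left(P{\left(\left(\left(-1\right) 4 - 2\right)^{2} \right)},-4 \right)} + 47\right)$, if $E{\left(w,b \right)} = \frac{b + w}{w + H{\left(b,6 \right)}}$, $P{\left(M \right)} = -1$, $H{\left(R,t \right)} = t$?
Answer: $-2254$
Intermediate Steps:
$E{\left(w,b \right)} = \frac{b + w}{6 + w}$ ($E{\left(w,b \right)} = \frac{b + w}{w + 6} = \frac{b + w}{6 + w}$)
$- 49 \left(E{\left(P{\left(\left(\left(-1\right) 4 - 2\right)^{2} \right)},-4 \right)} + 47\right) = - 49 \left(\frac{-4 - 1}{6 - 1} + 47\right) = - 49 \left(\frac{1}{5} \left(-5\right) + 47\right) = - 49 \left(-1 + 47\right) = \left(-49\right) 46 = -2254$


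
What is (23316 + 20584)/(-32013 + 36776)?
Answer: 43900/4763 ≈ 9.2169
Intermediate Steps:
(23316 + 20584)/(-32013 + 36776) = 43900/4763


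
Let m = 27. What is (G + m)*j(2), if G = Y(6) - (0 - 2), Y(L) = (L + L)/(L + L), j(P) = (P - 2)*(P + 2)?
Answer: 0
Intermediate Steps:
j(P) = (-2 + P)*(2 + P)
Y(L) = 1 (Y(L) = (2*L)/((2*L)) = (2*L)*(1/(2*L)) = 1)
G = 3 (G = 1 - (0 - 2) = 1 - 1*(-2) = 1 + 2 = 3)
(G + m)*j(2) = (3 + 27)*(-4 + 2²) = 30*(-4 + 4) = 30*0 = 0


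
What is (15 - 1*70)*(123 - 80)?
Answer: -2365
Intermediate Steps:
(15 - 1*70)*(123 - 80) = (15 - 70)*43 = -55*43 = -2365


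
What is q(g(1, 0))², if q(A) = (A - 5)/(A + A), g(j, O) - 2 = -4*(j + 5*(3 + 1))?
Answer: 7569/26896 ≈ 0.28142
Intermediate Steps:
g(j, O) = -78 - 4*j (g(j, O) = 2 - 4*(j + 5*(3 + 1)) = 2 - 4*(j + 5*4) = 2 - 4*(j + 20) = 2 - 4*(20 + j) = 2 + (-80 - 4*j) = -78 - 4*j)
q(A) = (-5 + A)/(2*A) (q(A) = (-5 + A)/((2*A)) = (-5 + A)*(1/(2*A)) = (-5 + A)/(2*A))
q(g(1, 0))² = ((-5 + (-78 - 4*1))/(2*(-78 - 4*1)))² = ((-5 + (-78 - 4))/(2*(-78 - 4)))² = ((½)*(-5 - 82)/(-82))² = ((½)*(-1/82)*(-87))² = (87/164)² = 7569/26896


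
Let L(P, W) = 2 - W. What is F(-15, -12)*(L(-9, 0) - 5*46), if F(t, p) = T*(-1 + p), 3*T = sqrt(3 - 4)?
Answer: 988*I ≈ 988.0*I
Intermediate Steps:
T = I/3 (T = sqrt(3 - 4)/3 = sqrt(-1)/3 = I/3 ≈ 0.33333*I)
F(t, p) = I*(-1 + p)/3 (F(t, p) = (I/3)*(-1 + p) = I*(-1 + p)/3)
F(-15, -12)*(L(-9, 0) - 5*46) = (I*(-1 - 12)/3)*((2 - 1*0) - 5*46) = ((1/3)*I*(-13))*((2 + 0) - 230) = (-13*I/3)*(2 - 230) = -13*I/3*(-228) = 988*I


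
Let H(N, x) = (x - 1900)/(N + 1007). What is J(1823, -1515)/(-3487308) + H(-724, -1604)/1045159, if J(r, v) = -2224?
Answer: 161398796524/257868987444519 ≈ 0.00062589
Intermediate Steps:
H(N, x) = (-1900 + x)/(1007 + N)
J(1823, -1515)/(-3487308) + H(-724, -1604)/1045159 = -2224/(-3487308) + ((-1900 - 1604)/(1007 - 724))/1045159 = -2224*(-1/3487308) + (-3504/283)*(1/1045159) = 556/871827 + ((1/283)*(-3504))*(1/1045159) = 556/871827 - 3504/283*1/1045159 = 556/871827 - 3504/295779997 = 161398796524/257868987444519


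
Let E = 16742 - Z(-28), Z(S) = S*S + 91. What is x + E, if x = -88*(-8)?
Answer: 16571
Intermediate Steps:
Z(S) = 91 + S² (Z(S) = S² + 91 = 91 + S²)
x = 704
E = 15867 (E = 16742 - (91 + (-28)²) = 16742 - (91 + 784) = 16742 - 1*875 = 16742 - 875 = 15867)
x + E = 704 + 15867 = 16571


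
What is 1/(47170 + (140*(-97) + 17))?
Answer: 1/33607 ≈ 2.9756e-5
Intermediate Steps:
1/(47170 + (140*(-97) + 17)) = 1/(47170 + (-13580 + 17)) = 1/(47170 - 13563) = 1/33607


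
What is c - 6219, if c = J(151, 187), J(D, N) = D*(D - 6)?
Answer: 15676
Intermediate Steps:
J(D, N) = D*(-6 + D)
c = 21895 (c = 151*(-6 + 151) = 151*145 = 21895)
c - 6219 = 21895 - 6219 = 15676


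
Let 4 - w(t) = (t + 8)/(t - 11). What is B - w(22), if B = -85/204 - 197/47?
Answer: -36485/6204 ≈ -5.8809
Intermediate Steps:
w(t) = 4 - (8 + t)/(-11 + t) (w(t) = 4 - (t + 8)/(t - 11) = 4 - (8 + t)/(-11 + t))
B = -2599/564 (B = -85*1/204 - 197*1/47 = -5/12 - 197/47 = -2599/564 ≈ -4.6082)
B - w(22) = -2599/564 - (-52 + 3*22)/(-11 + 22) = -2599/564 - (-52 + 66)/11 = -2599/564 - 14/11 = -36485/6204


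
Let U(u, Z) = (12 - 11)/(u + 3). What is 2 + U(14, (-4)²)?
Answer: 35/17 ≈ 2.0588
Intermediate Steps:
U(u, Z) = 1/(3 + u)
2 + U(14, (-4)²) = 2 + 1/(3 + 14) = 2 + 1/17 = 35/17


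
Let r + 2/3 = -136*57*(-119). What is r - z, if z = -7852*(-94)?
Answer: 553198/3 ≈ 1.8440e+5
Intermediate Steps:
z = 738088 (z = -1*(-738088) = 738088)
r = 2767462/3 (r = -⅔ - 136*57*(-119) = -⅔ - 7752*(-119) = -⅔ + 922488 = 2767462/3 ≈ 9.2249e+5)
r - z = 2767462/3 - 1*738088 = 2767462/3 - 738088 = 553198/3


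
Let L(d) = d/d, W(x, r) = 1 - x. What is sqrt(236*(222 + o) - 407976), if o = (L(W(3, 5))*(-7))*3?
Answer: 6*I*sqrt(10015) ≈ 600.45*I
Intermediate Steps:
L(d) = 1
o = -21 (o = (1*(-7))*3 = -7*3 = -21)
sqrt(236*(222 + o) - 407976) = sqrt(236*(222 - 21) - 407976) = sqrt(236*201 - 407976) = sqrt(47436 - 407976) = sqrt(-360540) = 6*I*sqrt(10015)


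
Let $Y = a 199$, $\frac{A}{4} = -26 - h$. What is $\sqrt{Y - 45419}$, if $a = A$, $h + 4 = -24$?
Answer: $i \sqrt{43827} \approx 209.35 i$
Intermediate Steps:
$h = -28$ ($h = -4 - 24 = -28$)
$A = 8$ ($A = 4 \left(-26 - -28\right) = 4 \left(-26 + 28\right) = 4 \cdot 2 = 8$)
$a = 8$
$Y = 1592$ ($Y = 8 \cdot 199 = 1592$)
$\sqrt{Y - 45419} = \sqrt{1592 - 45419} = \sqrt{-43827} = i \sqrt{43827}$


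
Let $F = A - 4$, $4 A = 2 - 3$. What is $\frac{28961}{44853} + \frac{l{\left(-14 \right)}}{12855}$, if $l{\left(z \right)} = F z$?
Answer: $\frac{249974939}{384390210} \approx 0.65032$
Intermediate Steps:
$A = - \frac{1}{4}$ ($A = \frac{2 - 3}{4} = \frac{1}{4} \left(-1\right) = - \frac{1}{4} \approx -0.25$)
$F = - \frac{17}{4}$ ($F = - \frac{1}{4} - 4 = - \frac{17}{4} \approx -4.25$)
$l{\left(z \right)} = - \frac{17 z}{4}$
$\frac{28961}{44853} + \frac{l{\left(-14 \right)}}{12855} = \frac{28961}{44853} + \frac{\left(- \frac{17}{4}\right) \left(-14\right)}{12855} = 28961 \cdot \frac{1}{44853} + \frac{119}{2} \cdot \frac{1}{12855} = \frac{28961}{44853} + \frac{119}{25710} = \frac{249974939}{384390210}$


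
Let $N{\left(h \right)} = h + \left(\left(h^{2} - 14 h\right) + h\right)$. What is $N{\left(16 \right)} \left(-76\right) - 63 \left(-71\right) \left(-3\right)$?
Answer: $-18283$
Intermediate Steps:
$N{\left(h \right)} = h^{2} - 12 h$ ($N{\left(h \right)} = h + \left(h^{2} - 13 h\right) = h^{2} - 12 h$)
$N{\left(16 \right)} \left(-76\right) - 63 \left(-71\right) \left(-3\right) = 16 \left(-12 + 16\right) \left(-76\right) - 63 \left(-71\right) \left(-3\right) = 16 \cdot 4 \left(-76\right) - \left(-4473\right) \left(-3\right) = 64 \left(-76\right) - 13419 = -4864 - 13419 = -18283$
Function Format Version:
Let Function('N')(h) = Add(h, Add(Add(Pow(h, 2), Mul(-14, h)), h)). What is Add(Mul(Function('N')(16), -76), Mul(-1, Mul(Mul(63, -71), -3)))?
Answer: -18283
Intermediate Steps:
Function('N')(h) = Add(Pow(h, 2), Mul(-12, h)) (Function('N')(h) = Add(h, Add(Pow(h, 2), Mul(-13, h))) = Add(Pow(h, 2), Mul(-12, h)))
Add(Mul(Function('N')(16), -76), Mul(-1, Mul(Mul(63, -71), -3))) = Add(Mul(Mul(16, Add(-12, 16)), -76), Mul(-1, Mul(Mul(63, -71), -3))) = Add(Mul(Mul(16, 4), -76), Mul(-1, Mul(-4473, -3))) = Add(Mul(64, -76), Mul(-1, 13419)) = Add(-4864, -13419) = -18283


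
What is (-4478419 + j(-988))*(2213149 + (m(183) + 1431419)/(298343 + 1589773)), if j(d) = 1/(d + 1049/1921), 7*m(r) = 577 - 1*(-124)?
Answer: -2958197463120252867660291/298463779357 ≈ -9.9114e+12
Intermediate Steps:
m(r) = 701/7 (m(r) = (577 - 1*(-124))/7 = (577 + 124)/7 = (⅐)*701 = 701/7)
j(d) = 1/(1049/1921 + d) (j(d) = 1/(d + 1049*(1/1921)) = 1/(d + 1049/1921) = 1/(1049/1921 + d))
(-4478419 + j(-988))*(2213149 + (m(183) + 1431419)/(298343 + 1589773)) = (-4478419 + 1921/(1049 + 1921*(-988)))*(2213149 + (701/7 + 1431419)/(298343 + 1589773)) = (-4478419 + 1921/(1049 - 1897948))*(2213149 + (10020634/7)/1888116) = (-4478419 + 1921/(-1896899))*(2213149 + (10020634/7)*(1/1888116)) = (-4478419 + 1921*(-1/1896899))*(2213149 + 5010317/6608406) = (-4478419 - 1921/1896899)*(14625392140811/6608406) = -8495108524602/1896899*14625392140811/6608406 = -2958197463120252867660291/298463779357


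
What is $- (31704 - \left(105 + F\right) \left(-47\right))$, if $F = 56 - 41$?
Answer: $-37344$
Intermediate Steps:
$F = 15$ ($F = 56 - 41 = 15$)
$- (31704 - \left(105 + F\right) \left(-47\right)) = - (31704 - \left(105 + 15\right) \left(-47\right)) = - (31704 - 120 \left(-47\right)) = - (31704 - -5640) = - (31704 + 5640) = \left(-1\right) 37344 = -37344$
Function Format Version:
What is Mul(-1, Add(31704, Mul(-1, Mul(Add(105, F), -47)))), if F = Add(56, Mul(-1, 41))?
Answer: -37344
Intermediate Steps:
F = 15 (F = Add(56, -41) = 15)
Mul(-1, Add(31704, Mul(-1, Mul(Add(105, F), -47)))) = Mul(-1, Add(31704, Mul(-1, Mul(Add(105, 15), -47)))) = Mul(-1, Add(31704, Mul(-1, Mul(120, -47)))) = Mul(-1, Add(31704, Mul(-1, -5640))) = Mul(-1, Add(31704, 5640)) = Mul(-1, 37344) = -37344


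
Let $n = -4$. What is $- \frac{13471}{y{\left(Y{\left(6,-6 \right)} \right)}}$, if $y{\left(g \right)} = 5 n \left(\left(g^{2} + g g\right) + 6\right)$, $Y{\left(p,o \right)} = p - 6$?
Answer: $\frac{13471}{120} \approx 112.26$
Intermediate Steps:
$Y{\left(p,o \right)} = -6 + p$
$y{\left(g \right)} = -120 - 40 g^{2}$ ($y{\left(g \right)} = 5 \left(-4\right) \left(\left(g^{2} + g g\right) + 6\right) = - 20 \left(\left(g^{2} + g^{2}\right) + 6\right) = - 20 \left(2 g^{2} + 6\right) = - 20 \left(6 + 2 g^{2}\right) = -120 - 40 g^{2}$)
$- \frac{13471}{y{\left(Y{\left(6,-6 \right)} \right)}} = - \frac{13471}{-120 - 40 \left(-6 + 6\right)^{2}} = - \frac{13471}{-120 - 40 \cdot 0^{2}} = - \frac{13471}{-120 - 0} = - \frac{13471}{-120 + 0} = - \frac{13471}{-120} = \left(-13471\right) \left(- \frac{1}{120}\right) = \frac{13471}{120}$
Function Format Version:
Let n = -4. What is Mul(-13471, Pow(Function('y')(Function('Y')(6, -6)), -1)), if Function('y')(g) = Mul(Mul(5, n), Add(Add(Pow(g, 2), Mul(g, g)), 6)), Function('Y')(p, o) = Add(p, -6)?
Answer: Rational(13471, 120) ≈ 112.26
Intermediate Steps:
Function('Y')(p, o) = Add(-6, p)
Function('y')(g) = Add(-120, Mul(-40, Pow(g, 2))) (Function('y')(g) = Mul(Mul(5, -4), Add(Add(Pow(g, 2), Mul(g, g)), 6)) = Mul(-20, Add(Add(Pow(g, 2), Pow(g, 2)), 6)) = Mul(-20, Add(Mul(2, Pow(g, 2)), 6)) = Mul(-20, Add(6, Mul(2, Pow(g, 2)))) = Add(-120, Mul(-40, Pow(g, 2))))
Mul(-13471, Pow(Function('y')(Function('Y')(6, -6)), -1)) = Mul(-13471, Pow(Add(-120, Mul(-40, Pow(Add(-6, 6), 2))), -1)) = Mul(-13471, Pow(Add(-120, Mul(-40, Pow(0, 2))), -1)) = Mul(-13471, Pow(Add(-120, Mul(-40, 0)), -1)) = Mul(-13471, Pow(Add(-120, 0), -1)) = Mul(-13471, Pow(-120, -1)) = Mul(-13471, Rational(-1, 120)) = Rational(13471, 120)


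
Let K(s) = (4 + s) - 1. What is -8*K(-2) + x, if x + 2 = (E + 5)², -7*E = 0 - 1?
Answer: 806/49 ≈ 16.449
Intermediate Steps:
K(s) = 3 + s
E = ⅐ (E = -(0 - 1)/7 = -⅐*(-1) = ⅐ ≈ 0.14286)
x = 1198/49 (x = -2 + (⅐ + 5)² = -2 + (36/7)² = -2 + 1296/49 = 1198/49 ≈ 24.449)
-8*K(-2) + x = -8*(3 - 2) + 1198/49 = -8*1 + 1198/49 = -8 + 1198/49 = 806/49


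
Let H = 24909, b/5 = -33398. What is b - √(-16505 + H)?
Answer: -166990 - 2*√2101 ≈ -1.6708e+5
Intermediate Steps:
b = -166990 (b = 5*(-33398) = -166990)
b - √(-16505 + H) = -166990 - √(-16505 + 24909) = -166990 - √8404 = -166990 - 2*√2101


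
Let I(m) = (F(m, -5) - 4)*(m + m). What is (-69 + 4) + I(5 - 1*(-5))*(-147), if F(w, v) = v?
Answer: 26395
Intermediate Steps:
I(m) = -18*m (I(m) = (-5 - 4)*(m + m) = -18*m)
(-69 + 4) + I(5 - 1*(-5))*(-147) = (-69 + 4) - 18*(5 - 1*(-5))*(-147) = -65 - 18*(5 + 5)*(-147) = -65 - 18*10*(-147) = -65 - 180*(-147) = -65 + 26460 = 26395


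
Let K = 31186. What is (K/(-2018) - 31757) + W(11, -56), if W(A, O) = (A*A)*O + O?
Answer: -38951894/1009 ≈ -38604.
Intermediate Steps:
W(A, O) = O + O*A² (W(A, O) = A²*O + O = O*A² + O = O + O*A²)
(K/(-2018) - 31757) + W(11, -56) = (31186/(-2018) - 31757) - 56*(1 + 11²) = (31186*(-1/2018) - 31757) - 56*(1 + 121) = (-15593/1009 - 31757) - 56*122 = -32058406/1009 - 6832 = -38951894/1009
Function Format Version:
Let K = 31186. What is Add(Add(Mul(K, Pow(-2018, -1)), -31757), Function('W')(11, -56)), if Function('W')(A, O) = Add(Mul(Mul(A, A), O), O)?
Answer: Rational(-38951894, 1009) ≈ -38604.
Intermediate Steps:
Function('W')(A, O) = Add(O, Mul(O, Pow(A, 2))) (Function('W')(A, O) = Add(Mul(Pow(A, 2), O), O) = Add(Mul(O, Pow(A, 2)), O) = Add(O, Mul(O, Pow(A, 2))))
Add(Add(Mul(K, Pow(-2018, -1)), -31757), Function('W')(11, -56)) = Add(Add(Mul(31186, Pow(-2018, -1)), -31757), Mul(-56, Add(1, Pow(11, 2)))) = Add(Add(Mul(31186, Rational(-1, 2018)), -31757), Mul(-56, Add(1, 121))) = Add(Add(Rational(-15593, 1009), -31757), Mul(-56, 122)) = Add(Rational(-32058406, 1009), -6832) = Rational(-38951894, 1009)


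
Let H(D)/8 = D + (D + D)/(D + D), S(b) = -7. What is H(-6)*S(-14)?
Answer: 280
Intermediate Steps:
H(D) = 8 + 8*D (H(D) = 8*(D + (D + D)/(D + D)) = 8*(D + (2*D)/((2*D))) = 8*(D + (2*D)*(1/(2*D))) = 8*(D + 1) = 8*(1 + D) = 8 + 8*D)
H(-6)*S(-14) = (8 + 8*(-6))*(-7) = (8 - 48)*(-7) = -40*(-7) = 280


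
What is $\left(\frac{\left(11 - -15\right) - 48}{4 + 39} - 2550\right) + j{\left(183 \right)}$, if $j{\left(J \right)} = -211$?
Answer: $- \frac{118745}{43} \approx -2761.5$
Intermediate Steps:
$\left(\frac{\left(11 - -15\right) - 48}{4 + 39} - 2550\right) + j{\left(183 \right)} = \left(\frac{\left(11 - -15\right) - 48}{4 + 39} - 2550\right) - 211 = \left(\frac{\left(11 + 15\right) - 48}{43} - 2550\right) - 211 = \left(\left(26 - 48\right) \frac{1}{43} - 2550\right) - 211 = \left(\left(-22\right) \frac{1}{43} - 2550\right) - 211 = \left(- \frac{22}{43} - 2550\right) - 211 = - \frac{109672}{43} - 211 = - \frac{118745}{43}$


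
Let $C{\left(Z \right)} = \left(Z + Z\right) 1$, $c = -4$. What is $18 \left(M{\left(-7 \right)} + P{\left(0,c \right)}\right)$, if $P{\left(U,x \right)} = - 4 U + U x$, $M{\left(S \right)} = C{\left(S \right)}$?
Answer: $-252$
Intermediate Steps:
$C{\left(Z \right)} = 2 Z$ ($C{\left(Z \right)} = 2 Z 1 = 2 Z$)
$M{\left(S \right)} = 2 S$
$18 \left(M{\left(-7 \right)} + P{\left(0,c \right)}\right) = 18 \left(2 \left(-7\right) + 0 \left(-4 - 4\right)\right) = 18 \left(-14 + 0 \left(-8\right)\right) = 18 \left(-14 + 0\right) = 18 \left(-14\right) = -252$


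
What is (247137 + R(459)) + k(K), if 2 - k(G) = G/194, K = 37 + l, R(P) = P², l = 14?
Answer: 88817029/194 ≈ 4.5782e+5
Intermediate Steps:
K = 51 (K = 37 + 14 = 51)
k(G) = 2 - G/194
(247137 + R(459)) + k(K) = (247137 + 459²) + (2 - 1/194*51) = (247137 + 210681) + (2 - 51/194) = 457818 + 337/194 = 88817029/194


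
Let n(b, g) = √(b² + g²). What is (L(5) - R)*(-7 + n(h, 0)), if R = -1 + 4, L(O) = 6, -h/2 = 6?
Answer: 15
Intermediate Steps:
h = -12 (h = -2*6 = -12)
R = 3
(L(5) - R)*(-7 + n(h, 0)) = (6 - 1*3)*(-7 + √((-12)² + 0²)) = (6 - 3)*(-7 + √(144 + 0)) = 3*(-7 + √144) = 3*(-7 + 12) = 3*5 = 15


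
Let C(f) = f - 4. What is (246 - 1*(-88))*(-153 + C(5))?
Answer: -50768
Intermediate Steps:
C(f) = -4 + f
(246 - 1*(-88))*(-153 + C(5)) = (246 - 1*(-88))*(-153 + (-4 + 5)) = (246 + 88)*(-153 + 1) = 334*(-152) = -50768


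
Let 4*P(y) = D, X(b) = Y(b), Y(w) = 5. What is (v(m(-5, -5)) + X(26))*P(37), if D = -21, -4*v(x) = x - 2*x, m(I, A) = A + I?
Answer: -105/8 ≈ -13.125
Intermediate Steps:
X(b) = 5
v(x) = x/4 (v(x) = -(x - 2*x)/4 = -(-1)*x/4 = x/4)
P(y) = -21/4 (P(y) = (¼)*(-21) = -21/4)
(v(m(-5, -5)) + X(26))*P(37) = ((-5 - 5)/4 + 5)*(-21/4) = ((¼)*(-10) + 5)*(-21/4) = (-5/2 + 5)*(-21/4) = (5/2)*(-21/4) = -105/8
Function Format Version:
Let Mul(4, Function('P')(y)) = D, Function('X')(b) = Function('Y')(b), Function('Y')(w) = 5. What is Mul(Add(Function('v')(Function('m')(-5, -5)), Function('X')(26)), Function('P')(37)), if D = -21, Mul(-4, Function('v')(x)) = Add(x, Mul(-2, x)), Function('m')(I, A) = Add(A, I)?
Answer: Rational(-105, 8) ≈ -13.125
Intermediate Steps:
Function('X')(b) = 5
Function('v')(x) = Mul(Rational(1, 4), x) (Function('v')(x) = Mul(Rational(-1, 4), Add(x, Mul(-2, x))) = Mul(Rational(-1, 4), Mul(-1, x)) = Mul(Rational(1, 4), x))
Function('P')(y) = Rational(-21, 4) (Function('P')(y) = Mul(Rational(1, 4), -21) = Rational(-21, 4))
Mul(Add(Function('v')(Function('m')(-5, -5)), Function('X')(26)), Function('P')(37)) = Mul(Add(Mul(Rational(1, 4), Add(-5, -5)), 5), Rational(-21, 4)) = Mul(Add(Mul(Rational(1, 4), -10), 5), Rational(-21, 4)) = Mul(Add(Rational(-5, 2), 5), Rational(-21, 4)) = Mul(Rational(5, 2), Rational(-21, 4)) = Rational(-105, 8)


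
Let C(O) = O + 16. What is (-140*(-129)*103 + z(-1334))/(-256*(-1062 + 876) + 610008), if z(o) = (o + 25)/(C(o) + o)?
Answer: 290188157/102589344 ≈ 2.8286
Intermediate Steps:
C(O) = 16 + O
z(o) = (25 + o)/(16 + 2*o) (z(o) = (o + 25)/((16 + o) + o) = (25 + o)/(16 + 2*o))
(-140*(-129)*103 + z(-1334))/(-256*(-1062 + 876) + 610008) = (-140*(-129)*103 + (25 - 1334)/(2*(8 - 1334)))/(-256*(-1062 + 876) + 610008) = (18060*103 + (½)*(-1309)/(-1326))/(-256*(-186) + 610008) = (1860180 + (½)*(-1/1326)*(-1309))/(47616 + 610008) = (1860180 + 77/156)/657624 = (290188157/156)*(1/657624) = 290188157/102589344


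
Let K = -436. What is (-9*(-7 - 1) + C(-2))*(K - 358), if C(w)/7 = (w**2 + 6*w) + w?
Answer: -1588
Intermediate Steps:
C(w) = 7*w**2 + 49*w (C(w) = 7*((w**2 + 6*w) + w) = 7*(w**2 + 7*w) = 7*w**2 + 49*w)
(-9*(-7 - 1) + C(-2))*(K - 358) = (-9*(-7 - 1) + 7*(-2)*(7 - 2))*(-436 - 358) = (-9*(-8) + 7*(-2)*5)*(-794) = (72 - 70)*(-794) = 2*(-794) = -1588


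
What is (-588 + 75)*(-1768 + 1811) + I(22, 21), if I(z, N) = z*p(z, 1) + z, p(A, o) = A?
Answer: -21553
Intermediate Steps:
I(z, N) = z + z² (I(z, N) = z*z + z = z² + z = z + z²)
(-588 + 75)*(-1768 + 1811) + I(22, 21) = (-588 + 75)*(-1768 + 1811) + 22*(1 + 22) = -513*43 + 22*23 = -22059 + 506 = -21553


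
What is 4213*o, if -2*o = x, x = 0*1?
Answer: 0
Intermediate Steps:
x = 0
o = 0 (o = -½*0 = 0)
4213*o = 4213*0 = 0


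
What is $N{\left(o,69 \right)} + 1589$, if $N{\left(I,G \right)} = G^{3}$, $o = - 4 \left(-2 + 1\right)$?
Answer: $330098$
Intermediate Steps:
$o = 4$ ($o = \left(-4\right) \left(-1\right) = 4$)
$N{\left(o,69 \right)} + 1589 = 69^{3} + 1589 = 328509 + 1589 = 330098$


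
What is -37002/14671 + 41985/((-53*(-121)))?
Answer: 378668109/94085123 ≈ 4.0247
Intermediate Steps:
-37002/14671 + 41985/((-53*(-121))) = -37002*1/14671 + 41985/6413 = -37002/14671 + 41985*(1/6413) = -37002/14671 + 41985/6413 = 378668109/94085123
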